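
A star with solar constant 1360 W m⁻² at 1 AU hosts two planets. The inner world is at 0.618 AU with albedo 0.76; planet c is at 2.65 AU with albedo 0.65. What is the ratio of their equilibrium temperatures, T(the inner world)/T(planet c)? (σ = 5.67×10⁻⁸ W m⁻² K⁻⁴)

T_eq = [S₀(1−A)/(4σd²)]^(1/4), so T ∝ (1−A)^(1/4) / √d.
T₁ = [1360×0.24/(4×5.67×10⁻⁸×0.618²)]^(1/4) = 247.76 K.
T₂ = [1360×0.35/(4×5.67×10⁻⁸×2.65²)]^(1/4) = 131.48 K.

T₁/T₂ ≈ 1.884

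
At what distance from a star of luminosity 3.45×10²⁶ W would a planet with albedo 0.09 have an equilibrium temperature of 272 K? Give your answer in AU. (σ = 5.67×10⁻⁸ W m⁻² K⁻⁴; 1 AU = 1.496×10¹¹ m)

From T_eq⁴ = L(1−A)/(16πσd²): d = √[L(1−A)/(16πσT_eq⁴)].
d = √[3.45×10²⁶ × 0.91 / (16π × 5.67×10⁻⁸ × (272)⁴)] = 1.42×10¹¹ m = 0.948 AU.

d ≈ 0.948 AU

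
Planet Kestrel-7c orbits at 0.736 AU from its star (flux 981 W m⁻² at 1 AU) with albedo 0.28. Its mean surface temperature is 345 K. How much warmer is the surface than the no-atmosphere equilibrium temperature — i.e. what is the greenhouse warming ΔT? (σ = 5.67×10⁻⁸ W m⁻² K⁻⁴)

S = 981/0.736² = 1811 W m⁻².
T_eq = [S(1−A)/(4σ)]^(1/4) = [1811×0.72/(4×5.67×10⁻⁸)]^(1/4) = 275.4 K.
ΔT = T_surf − T_eq = 345 − 275.4.

ΔT ≈ 69.6 K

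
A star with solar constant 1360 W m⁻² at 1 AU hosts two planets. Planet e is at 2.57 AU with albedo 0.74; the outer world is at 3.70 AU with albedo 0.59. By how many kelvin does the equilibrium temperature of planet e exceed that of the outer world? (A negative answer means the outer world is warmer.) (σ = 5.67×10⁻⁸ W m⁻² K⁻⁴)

T_eq = [S₀(1−A)/(4σd²)]^(1/4), so T ∝ (1−A)^(1/4) / √d.
T₁ = [1360×0.26/(4×5.67×10⁻⁸×2.57²)]^(1/4) = 123.95 K.
T₂ = [1360×0.41/(4×5.67×10⁻⁸×3.70²)]^(1/4) = 115.76 K.

ΔT ≈ 8.2 K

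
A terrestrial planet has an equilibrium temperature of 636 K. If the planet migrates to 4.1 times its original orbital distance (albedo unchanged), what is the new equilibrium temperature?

T_eq ∝ L^(1/4) · d^(−1/2).
T′ = 636 / 4.1^(1/2) = 314 K.

T_eq ≈ 314 K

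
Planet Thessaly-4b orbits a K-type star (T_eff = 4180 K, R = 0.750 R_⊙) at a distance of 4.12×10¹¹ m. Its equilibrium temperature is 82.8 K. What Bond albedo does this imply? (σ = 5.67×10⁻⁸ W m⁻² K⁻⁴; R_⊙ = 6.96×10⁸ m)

A ≈ 0.62

R_⋆ = 0.750 × 6.96×10⁸ = 5.22×10⁸ m.
L = 4πR_⋆²σT_⋆⁴ = 4π(5.22×10⁸)² × 5.67×10⁻⁸ × (4180)⁴ = 5.93×10²⁵ W.
S = L/(4πd²) = 27.8 W m⁻².
From T_eq⁴ = S(1−A)/(4σ): 1−A = 4σT_eq⁴/S.
1−A = 4 × 5.67×10⁻⁸ × (82.8)⁴ / 27.8 = 0.384.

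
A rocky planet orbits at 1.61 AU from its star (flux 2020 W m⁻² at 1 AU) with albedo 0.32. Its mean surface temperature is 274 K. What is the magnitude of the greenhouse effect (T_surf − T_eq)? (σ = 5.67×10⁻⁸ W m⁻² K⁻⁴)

ΔT ≈ 54.1 K

S = 2020/1.61² = 779.3 W m⁻².
T_eq = [S(1−A)/(4σ)]^(1/4) = [779.3×0.68/(4×5.67×10⁻⁸)]^(1/4) = 219.9 K.
ΔT = T_surf − T_eq = 274 − 219.9.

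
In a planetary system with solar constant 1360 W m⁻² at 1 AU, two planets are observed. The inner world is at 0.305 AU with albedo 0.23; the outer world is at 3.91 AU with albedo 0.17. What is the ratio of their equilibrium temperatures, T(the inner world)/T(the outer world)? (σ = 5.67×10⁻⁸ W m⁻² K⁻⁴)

T₁/T₂ ≈ 3.514

T_eq = [S₀(1−A)/(4σd²)]^(1/4), so T ∝ (1−A)^(1/4) / √d.
T₁ = [1360×0.77/(4×5.67×10⁻⁸×0.305²)]^(1/4) = 472.01 K.
T₂ = [1360×0.83/(4×5.67×10⁻⁸×3.91²)]^(1/4) = 134.32 K.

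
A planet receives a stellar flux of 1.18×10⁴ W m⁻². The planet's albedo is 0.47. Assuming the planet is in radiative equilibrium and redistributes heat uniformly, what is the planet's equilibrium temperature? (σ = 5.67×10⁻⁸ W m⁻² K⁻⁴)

Energy balance: absorbed = emitted ⇒ πR²·S(1−A) = 4πR²·σT_eq⁴, so T_eq⁴ = S(1−A)/(4σ).
T_eq = [1.18×10⁴ × 0.53 / (4 × 5.67×10⁻⁸)]^(1/4) = (2.76×10¹⁰)^(1/4) = 408 K.

T_eq ≈ 408 K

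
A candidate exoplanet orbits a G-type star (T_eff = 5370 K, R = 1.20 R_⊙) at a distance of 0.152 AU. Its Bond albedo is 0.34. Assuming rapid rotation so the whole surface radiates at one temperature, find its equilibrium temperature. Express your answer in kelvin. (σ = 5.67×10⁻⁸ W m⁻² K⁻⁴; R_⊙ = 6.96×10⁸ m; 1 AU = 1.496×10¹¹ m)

R_⋆ = 1.20 × 6.96×10⁸ = 8.35×10⁸ m.
d = 0.152 AU = 2.27×10¹⁰ m.
L = 4πR_⋆²σT_⋆⁴ = 4π(8.35×10⁸)² × 5.67×10⁻⁸ × (5370)⁴ = 4.13×10²⁶ W.
S = L/(4πd²) = 6.36×10⁴ W m⁻².
Energy balance: absorbed = emitted ⇒ πR²·S(1−A) = 4πR²·σT_eq⁴, so T_eq⁴ = S(1−A)/(4σ).
T_eq = [6.36×10⁴ × 0.66 / (4 × 5.67×10⁻⁸)]^(1/4) = (1.85×10¹¹)^(1/4) = 656 K.

T_eq ≈ 656 K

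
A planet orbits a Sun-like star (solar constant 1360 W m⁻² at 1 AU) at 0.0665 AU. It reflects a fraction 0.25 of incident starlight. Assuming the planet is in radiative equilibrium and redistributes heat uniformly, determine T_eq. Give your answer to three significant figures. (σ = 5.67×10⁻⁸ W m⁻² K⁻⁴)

Flux at 0.0665 AU: S = 1360/0.0665² = 3.08×10⁵ W m⁻².
Energy balance: absorbed = emitted ⇒ πR²·S(1−A) = 4πR²·σT_eq⁴, so T_eq⁴ = S(1−A)/(4σ).
T_eq = [3.08×10⁵ × 0.75 / (4 × 5.67×10⁻⁸)]^(1/4) = (1.02×10¹²)^(1/4) = 1000 K.

T_eq ≈ 1000 K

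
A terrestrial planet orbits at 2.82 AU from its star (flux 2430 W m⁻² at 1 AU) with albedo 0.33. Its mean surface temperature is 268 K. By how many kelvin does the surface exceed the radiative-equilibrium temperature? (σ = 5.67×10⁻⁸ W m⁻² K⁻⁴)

S = 2430/2.82² = 305.6 W m⁻².
T_eq = [S(1−A)/(4σ)]^(1/4) = [305.6×0.67/(4×5.67×10⁻⁸)]^(1/4) = 173.3 K.
ΔT = T_surf − T_eq = 268 − 173.3.

ΔT ≈ 94.7 K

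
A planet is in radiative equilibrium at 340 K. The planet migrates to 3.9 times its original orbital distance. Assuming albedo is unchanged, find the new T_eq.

T_eq ∝ L^(1/4) · d^(−1/2).
T′ = 340 / 3.9^(1/2) = 172 K.

T_eq ≈ 172 K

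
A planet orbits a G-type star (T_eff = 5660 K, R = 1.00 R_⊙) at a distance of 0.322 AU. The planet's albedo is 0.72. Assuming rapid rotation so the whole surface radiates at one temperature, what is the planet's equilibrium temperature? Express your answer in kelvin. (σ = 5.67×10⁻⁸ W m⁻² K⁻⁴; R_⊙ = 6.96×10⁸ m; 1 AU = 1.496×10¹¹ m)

T_eq ≈ 350 K

R_⋆ = 1.00 × 6.96×10⁸ = 6.96×10⁸ m.
d = 0.322 AU = 4.82×10¹⁰ m.
L = 4πR_⋆²σT_⋆⁴ = 4π(6.96×10⁸)² × 5.67×10⁻⁸ × (5660)⁴ = 3.54×10²⁶ W.
S = L/(4πd²) = 1.21×10⁴ W m⁻².
Energy balance: absorbed = emitted ⇒ πR²·S(1−A) = 4πR²·σT_eq⁴, so T_eq⁴ = S(1−A)/(4σ).
T_eq = [1.21×10⁴ × 0.28 / (4 × 5.67×10⁻⁸)]^(1/4) = (1.50×10¹⁰)^(1/4) = 350 K.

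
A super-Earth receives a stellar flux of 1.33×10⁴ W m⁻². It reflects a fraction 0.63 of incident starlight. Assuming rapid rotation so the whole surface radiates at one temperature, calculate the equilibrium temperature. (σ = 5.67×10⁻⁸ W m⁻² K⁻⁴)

Energy balance: absorbed = emitted ⇒ πR²·S(1−A) = 4πR²·σT_eq⁴, so T_eq⁴ = S(1−A)/(4σ).
T_eq = [1.33×10⁴ × 0.37 / (4 × 5.67×10⁻⁸)]^(1/4) = (2.17×10¹⁰)^(1/4) = 384 K.

T_eq ≈ 384 K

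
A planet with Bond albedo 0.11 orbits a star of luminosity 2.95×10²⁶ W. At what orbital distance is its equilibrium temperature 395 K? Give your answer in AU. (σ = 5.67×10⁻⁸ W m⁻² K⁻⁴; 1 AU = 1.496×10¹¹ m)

d ≈ 0.411 AU

From T_eq⁴ = L(1−A)/(16πσd²): d = √[L(1−A)/(16πσT_eq⁴)].
d = √[2.95×10²⁶ × 0.89 / (16π × 5.67×10⁻⁸ × (395)⁴)] = 6.15×10¹⁰ m = 0.411 AU.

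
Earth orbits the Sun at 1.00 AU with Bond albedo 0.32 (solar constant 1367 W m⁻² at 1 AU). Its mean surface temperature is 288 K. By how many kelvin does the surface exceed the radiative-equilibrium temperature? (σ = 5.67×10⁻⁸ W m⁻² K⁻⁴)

ΔT ≈ 35.0 K

S = 1367/1.00² = 1367 W m⁻².
T_eq = [S(1−A)/(4σ)]^(1/4) = [1367×0.68/(4×5.67×10⁻⁸)]^(1/4) = 253.0 K.
ΔT = T_surf − T_eq = 288 − 253.0.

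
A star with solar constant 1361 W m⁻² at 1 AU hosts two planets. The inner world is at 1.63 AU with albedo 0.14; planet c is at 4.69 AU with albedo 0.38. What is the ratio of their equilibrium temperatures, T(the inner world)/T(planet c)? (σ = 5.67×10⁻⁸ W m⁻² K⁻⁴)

T₁/T₂ ≈ 1.841

T_eq = [S₀(1−A)/(4σd²)]^(1/4), so T ∝ (1−A)^(1/4) / √d.
T₁ = [1361×0.86/(4×5.67×10⁻⁸×1.63²)]^(1/4) = 209.93 K.
T₂ = [1361×0.62/(4×5.67×10⁻⁸×4.69²)]^(1/4) = 114.04 K.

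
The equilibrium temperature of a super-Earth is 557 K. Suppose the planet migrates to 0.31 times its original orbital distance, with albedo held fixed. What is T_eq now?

T_eq ≈ 1000 K

T_eq ∝ L^(1/4) · d^(−1/2).
T′ = 557 / 0.31^(1/2) = 1000 K.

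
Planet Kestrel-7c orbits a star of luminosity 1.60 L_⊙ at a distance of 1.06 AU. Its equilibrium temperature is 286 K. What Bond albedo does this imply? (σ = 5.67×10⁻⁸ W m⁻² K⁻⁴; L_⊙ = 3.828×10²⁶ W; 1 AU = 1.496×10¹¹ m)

d = 1.06 AU = 1.59×10¹¹ m.
L = 1.60 × 3.828×10²⁶ = 6.12×10²⁶ W.
Flux: S = L/(4πd²) = 6.12×10²⁶/(4π×(1.59×10¹¹)²) = 1940 W m⁻².
From T_eq⁴ = S(1−A)/(4σ): 1−A = 4σT_eq⁴/S.
1−A = 4 × 5.67×10⁻⁸ × (286)⁴ / 1940 = 0.783.

A ≈ 0.22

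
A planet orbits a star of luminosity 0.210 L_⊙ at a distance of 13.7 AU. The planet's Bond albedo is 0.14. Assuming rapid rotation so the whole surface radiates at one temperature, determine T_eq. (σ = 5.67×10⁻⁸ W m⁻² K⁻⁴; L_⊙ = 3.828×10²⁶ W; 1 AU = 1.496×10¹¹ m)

d = 13.7 AU = 2.05×10¹² m.
L = 0.210 × 3.828×10²⁶ = 8.04×10²⁵ W.
Flux: S = L/(4πd²) = 8.04×10²⁵/(4π×(2.05×10¹²)²) = 1.52 W m⁻².
Energy balance: absorbed = emitted ⇒ πR²·S(1−A) = 4πR²·σT_eq⁴, so T_eq⁴ = S(1−A)/(4σ).
T_eq = [1.52 × 0.86 / (4 × 5.67×10⁻⁸)]^(1/4) = (5.77×10⁶)^(1/4) = 49.0 K.

T_eq ≈ 49.0 K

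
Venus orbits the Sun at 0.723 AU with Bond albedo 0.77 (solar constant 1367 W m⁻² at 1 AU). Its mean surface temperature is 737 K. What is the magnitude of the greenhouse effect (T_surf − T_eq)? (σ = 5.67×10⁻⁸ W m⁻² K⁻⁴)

ΔT ≈ 510.1 K

S = 1367/0.723² = 2615 W m⁻².
T_eq = [S(1−A)/(4σ)]^(1/4) = [2615×0.23/(4×5.67×10⁻⁸)]^(1/4) = 226.9 K.
ΔT = T_surf − T_eq = 737 − 226.9.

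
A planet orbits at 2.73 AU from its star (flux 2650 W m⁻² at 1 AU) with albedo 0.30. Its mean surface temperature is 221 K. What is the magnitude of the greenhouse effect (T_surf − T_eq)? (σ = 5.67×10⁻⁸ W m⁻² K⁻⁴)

S = 2650/2.73² = 355.6 W m⁻².
T_eq = [S(1−A)/(4σ)]^(1/4) = [355.6×0.70/(4×5.67×10⁻⁸)]^(1/4) = 182.0 K.
ΔT = T_surf − T_eq = 221 − 182.0.

ΔT ≈ 39.0 K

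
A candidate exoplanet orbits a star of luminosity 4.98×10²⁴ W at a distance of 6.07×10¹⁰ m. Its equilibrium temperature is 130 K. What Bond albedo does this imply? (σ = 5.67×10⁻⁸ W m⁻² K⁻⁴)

A ≈ 0.40

Flux: S = L/(4πd²) = 4.98×10²⁴/(4π×(6.07×10¹⁰)²) = 108 W m⁻².
From T_eq⁴ = S(1−A)/(4σ): 1−A = 4σT_eq⁴/S.
1−A = 4 × 5.67×10⁻⁸ × (130)⁴ / 108 = 0.602.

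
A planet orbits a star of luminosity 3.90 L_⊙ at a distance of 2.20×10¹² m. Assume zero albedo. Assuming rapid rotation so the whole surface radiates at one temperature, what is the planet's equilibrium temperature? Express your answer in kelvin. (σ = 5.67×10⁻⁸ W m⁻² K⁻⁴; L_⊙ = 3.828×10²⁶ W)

L = 3.90 × 3.828×10²⁶ = 1.49×10²⁷ W.
Flux: S = L/(4πd²) = 1.49×10²⁷/(4π×(2.20×10¹²)²) = 24.5 W m⁻².
Energy balance: absorbed = emitted ⇒ πR²·S(1−A) = 4πR²·σT_eq⁴, so T_eq⁴ = S(1−A)/(4σ).
T_eq = [24.5 × 1.00 / (4 × 5.67×10⁻⁸)]^(1/4) = (1.08×10⁸)^(1/4) = 102 K.

T_eq ≈ 102 K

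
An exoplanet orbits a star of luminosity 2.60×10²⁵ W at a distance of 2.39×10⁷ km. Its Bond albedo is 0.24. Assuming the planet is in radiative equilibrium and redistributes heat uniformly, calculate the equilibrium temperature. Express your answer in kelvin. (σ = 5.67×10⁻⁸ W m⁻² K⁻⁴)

T_eq ≈ 332 K

d = 2.39×10⁷ km = 2.39×10¹⁰ m.
Flux: S = L/(4πd²) = 2.60×10²⁵/(4π×(2.39×10¹⁰)²) = 3620 W m⁻².
Energy balance: absorbed = emitted ⇒ πR²·S(1−A) = 4πR²·σT_eq⁴, so T_eq⁴ = S(1−A)/(4σ).
T_eq = [3620 × 0.76 / (4 × 5.67×10⁻⁸)]^(1/4) = (1.21×10¹⁰)^(1/4) = 332 K.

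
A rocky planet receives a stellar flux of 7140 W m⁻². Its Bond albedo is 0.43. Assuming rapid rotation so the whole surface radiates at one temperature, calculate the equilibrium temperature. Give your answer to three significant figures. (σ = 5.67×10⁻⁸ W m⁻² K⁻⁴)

T_eq ≈ 366 K

Energy balance: absorbed = emitted ⇒ πR²·S(1−A) = 4πR²·σT_eq⁴, so T_eq⁴ = S(1−A)/(4σ).
T_eq = [7140 × 0.57 / (4 × 5.67×10⁻⁸)]^(1/4) = (1.79×10¹⁰)^(1/4) = 366 K.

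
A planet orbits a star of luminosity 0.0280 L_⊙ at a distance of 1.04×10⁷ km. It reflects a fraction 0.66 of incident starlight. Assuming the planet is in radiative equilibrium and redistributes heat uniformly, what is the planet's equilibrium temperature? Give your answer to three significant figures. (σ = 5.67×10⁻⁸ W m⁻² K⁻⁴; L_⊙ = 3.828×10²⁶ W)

d = 1.04×10⁷ km = 1.04×10¹⁰ m.
L = 0.0280 × 3.828×10²⁶ = 1.07×10²⁵ W.
Flux: S = L/(4πd²) = 1.07×10²⁵/(4π×(1.04×10¹⁰)²) = 7890 W m⁻².
Energy balance: absorbed = emitted ⇒ πR²·S(1−A) = 4πR²·σT_eq⁴, so T_eq⁴ = S(1−A)/(4σ).
T_eq = [7890 × 0.34 / (4 × 5.67×10⁻⁸)]^(1/4) = (1.18×10¹⁰)^(1/4) = 330 K.

T_eq ≈ 330 K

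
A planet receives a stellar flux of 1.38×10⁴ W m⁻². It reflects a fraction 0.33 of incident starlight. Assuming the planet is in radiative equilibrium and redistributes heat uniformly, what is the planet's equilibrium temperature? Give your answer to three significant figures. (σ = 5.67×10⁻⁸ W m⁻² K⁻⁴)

T_eq ≈ 449 K

Energy balance: absorbed = emitted ⇒ πR²·S(1−A) = 4πR²·σT_eq⁴, so T_eq⁴ = S(1−A)/(4σ).
T_eq = [1.38×10⁴ × 0.67 / (4 × 5.67×10⁻⁸)]^(1/4) = (4.08×10¹⁰)^(1/4) = 449 K.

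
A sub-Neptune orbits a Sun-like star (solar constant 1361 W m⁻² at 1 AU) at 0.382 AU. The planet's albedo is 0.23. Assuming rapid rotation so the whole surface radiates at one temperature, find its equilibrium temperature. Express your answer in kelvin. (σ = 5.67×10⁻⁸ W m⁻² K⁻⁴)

Flux at 0.382 AU: S = 1361/0.382² = 9330 W m⁻².
Energy balance: absorbed = emitted ⇒ πR²·S(1−A) = 4πR²·σT_eq⁴, so T_eq⁴ = S(1−A)/(4σ).
T_eq = [9330 × 0.77 / (4 × 5.67×10⁻⁸)]^(1/4) = (3.17×10¹⁰)^(1/4) = 422 K.

T_eq ≈ 422 K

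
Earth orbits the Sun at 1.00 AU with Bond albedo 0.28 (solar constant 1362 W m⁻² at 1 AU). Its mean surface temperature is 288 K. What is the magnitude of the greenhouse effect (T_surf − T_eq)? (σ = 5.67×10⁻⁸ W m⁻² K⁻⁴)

S = 1362/1.00² = 1362 W m⁻².
T_eq = [S(1−A)/(4σ)]^(1/4) = [1362×0.72/(4×5.67×10⁻⁸)]^(1/4) = 256.4 K.
ΔT = T_surf − T_eq = 288 − 256.4.

ΔT ≈ 31.6 K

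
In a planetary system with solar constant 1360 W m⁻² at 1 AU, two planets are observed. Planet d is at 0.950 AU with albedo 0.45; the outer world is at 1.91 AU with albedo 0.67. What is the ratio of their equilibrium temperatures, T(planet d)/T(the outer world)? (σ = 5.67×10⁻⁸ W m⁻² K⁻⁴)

T₁/T₂ ≈ 1.611

T_eq = [S₀(1−A)/(4σd²)]^(1/4), so T ∝ (1−A)^(1/4) / √d.
T₁ = [1360×0.55/(4×5.67×10⁻⁸×0.950²)]^(1/4) = 245.87 K.
T₂ = [1360×0.33/(4×5.67×10⁻⁸×1.91²)]^(1/4) = 152.61 K.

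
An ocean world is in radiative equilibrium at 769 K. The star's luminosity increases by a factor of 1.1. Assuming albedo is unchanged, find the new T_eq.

T_eq ≈ 788 K

T_eq ∝ L^(1/4) · d^(−1/2).
T′ = 769 × 1.1^(1/4) = 788 K.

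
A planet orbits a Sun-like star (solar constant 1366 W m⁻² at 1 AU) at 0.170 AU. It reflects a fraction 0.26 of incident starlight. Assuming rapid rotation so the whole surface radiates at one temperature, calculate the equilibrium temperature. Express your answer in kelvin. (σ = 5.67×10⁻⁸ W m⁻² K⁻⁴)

T_eq ≈ 627 K

Flux at 0.170 AU: S = 1366/0.170² = 4.73×10⁴ W m⁻².
Energy balance: absorbed = emitted ⇒ πR²·S(1−A) = 4πR²·σT_eq⁴, so T_eq⁴ = S(1−A)/(4σ).
T_eq = [4.73×10⁴ × 0.74 / (4 × 5.67×10⁻⁸)]^(1/4) = (1.54×10¹¹)^(1/4) = 627 K.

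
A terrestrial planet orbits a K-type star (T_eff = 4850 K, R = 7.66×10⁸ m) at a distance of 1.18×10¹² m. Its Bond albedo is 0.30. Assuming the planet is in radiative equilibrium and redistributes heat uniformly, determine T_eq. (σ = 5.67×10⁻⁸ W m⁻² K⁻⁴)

T_eq ≈ 79.9 K

L = 4πR_⋆²σT_⋆⁴ = 4π(7.66×10⁸)² × 5.67×10⁻⁸ × (4850)⁴ = 2.31×10²⁶ W.
S = L/(4πd²) = 13.2 W m⁻².
Energy balance: absorbed = emitted ⇒ πR²·S(1−A) = 4πR²·σT_eq⁴, so T_eq⁴ = S(1−A)/(4σ).
T_eq = [13.2 × 0.70 / (4 × 5.67×10⁻⁸)]^(1/4) = (4.08×10⁷)^(1/4) = 79.9 K.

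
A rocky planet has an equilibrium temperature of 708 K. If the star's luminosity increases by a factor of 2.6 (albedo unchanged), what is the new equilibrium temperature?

T_eq ∝ L^(1/4) · d^(−1/2).
T′ = 708 × 2.6^(1/4) = 899 K.

T_eq ≈ 899 K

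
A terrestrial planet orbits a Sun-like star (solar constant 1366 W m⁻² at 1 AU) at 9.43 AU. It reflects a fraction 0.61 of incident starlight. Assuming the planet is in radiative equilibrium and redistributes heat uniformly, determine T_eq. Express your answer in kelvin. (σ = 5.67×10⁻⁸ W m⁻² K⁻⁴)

Flux at 9.43 AU: S = 1366/9.43² = 15.4 W m⁻².
Energy balance: absorbed = emitted ⇒ πR²·S(1−A) = 4πR²·σT_eq⁴, so T_eq⁴ = S(1−A)/(4σ).
T_eq = [15.4 × 0.39 / (4 × 5.67×10⁻⁸)]^(1/4) = (2.64×10⁷)^(1/4) = 71.7 K.

T_eq ≈ 71.7 K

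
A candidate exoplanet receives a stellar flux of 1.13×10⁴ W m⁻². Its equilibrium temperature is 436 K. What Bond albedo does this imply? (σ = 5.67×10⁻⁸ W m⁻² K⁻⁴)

A ≈ 0.27

From T_eq⁴ = S(1−A)/(4σ): 1−A = 4σT_eq⁴/S.
1−A = 4 × 5.67×10⁻⁸ × (436)⁴ / 1.13×10⁴ = 0.725.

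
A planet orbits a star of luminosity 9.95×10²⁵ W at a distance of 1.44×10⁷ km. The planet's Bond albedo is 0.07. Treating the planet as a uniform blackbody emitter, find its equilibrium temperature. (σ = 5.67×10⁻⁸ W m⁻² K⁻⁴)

d = 1.44×10⁷ km = 1.44×10¹⁰ m.
Flux: S = L/(4πd²) = 9.95×10²⁵/(4π×(1.44×10¹⁰)²) = 3.82×10⁴ W m⁻².
Energy balance: absorbed = emitted ⇒ πR²·S(1−A) = 4πR²·σT_eq⁴, so T_eq⁴ = S(1−A)/(4σ).
T_eq = [3.82×10⁴ × 0.93 / (4 × 5.67×10⁻⁸)]^(1/4) = (1.57×10¹¹)^(1/4) = 629 K.

T_eq ≈ 629 K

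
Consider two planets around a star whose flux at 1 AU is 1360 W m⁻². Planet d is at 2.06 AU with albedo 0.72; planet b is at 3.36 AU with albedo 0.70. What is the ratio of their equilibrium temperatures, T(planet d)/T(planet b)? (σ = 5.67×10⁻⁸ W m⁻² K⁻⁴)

T₁/T₂ ≈ 1.255

T_eq = [S₀(1−A)/(4σd²)]^(1/4), so T ∝ (1−A)^(1/4) / √d.
T₁ = [1360×0.28/(4×5.67×10⁻⁸×2.06²)]^(1/4) = 141.04 K.
T₂ = [1360×0.30/(4×5.67×10⁻⁸×3.36²)]^(1/4) = 112.35 K.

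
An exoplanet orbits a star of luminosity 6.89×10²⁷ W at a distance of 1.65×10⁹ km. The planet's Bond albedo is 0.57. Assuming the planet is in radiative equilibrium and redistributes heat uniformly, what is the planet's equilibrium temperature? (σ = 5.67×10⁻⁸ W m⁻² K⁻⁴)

T_eq ≈ 140 K

d = 1.65×10⁹ km = 1.65×10¹² m.
Flux: S = L/(4πd²) = 6.89×10²⁷/(4π×(1.65×10¹²)²) = 201 W m⁻².
Energy balance: absorbed = emitted ⇒ πR²·S(1−A) = 4πR²·σT_eq⁴, so T_eq⁴ = S(1−A)/(4σ).
T_eq = [201 × 0.43 / (4 × 5.67×10⁻⁸)]^(1/4) = (3.82×10⁸)^(1/4) = 140 K.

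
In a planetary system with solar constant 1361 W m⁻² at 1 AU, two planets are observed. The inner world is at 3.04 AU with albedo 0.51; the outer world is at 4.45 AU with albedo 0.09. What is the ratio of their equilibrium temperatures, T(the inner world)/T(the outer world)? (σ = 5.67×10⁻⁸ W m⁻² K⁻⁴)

T_eq = [S₀(1−A)/(4σd²)]^(1/4), so T ∝ (1−A)^(1/4) / √d.
T₁ = [1361×0.49/(4×5.67×10⁻⁸×3.04²)]^(1/4) = 133.56 K.
T₂ = [1361×0.91/(4×5.67×10⁻⁸×4.45²)]^(1/4) = 128.86 K.

T₁/T₂ ≈ 1.036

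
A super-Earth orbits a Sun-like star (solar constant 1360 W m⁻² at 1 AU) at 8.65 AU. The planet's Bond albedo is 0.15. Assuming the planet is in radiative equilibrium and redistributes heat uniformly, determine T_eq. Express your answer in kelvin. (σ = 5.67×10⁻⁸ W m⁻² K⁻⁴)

Flux at 8.65 AU: S = 1360/8.65² = 18.2 W m⁻².
Energy balance: absorbed = emitted ⇒ πR²·S(1−A) = 4πR²·σT_eq⁴, so T_eq⁴ = S(1−A)/(4σ).
T_eq = [18.2 × 0.85 / (4 × 5.67×10⁻⁸)]^(1/4) = (6.81×10⁷)^(1/4) = 90.8 K.

T_eq ≈ 90.8 K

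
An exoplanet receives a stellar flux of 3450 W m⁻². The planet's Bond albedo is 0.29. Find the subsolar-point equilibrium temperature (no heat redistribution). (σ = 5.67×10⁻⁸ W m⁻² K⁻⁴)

At the subsolar point the surface absorbs S(1−A) and emits σT⁴ per unit area — no factor of 4, since only the local patch is in balance.
T = [3450 × 0.71 / 5.67×10⁻⁸]^(1/4) = (4.32×10¹⁰)^(1/4) = 456 K.

T_ss ≈ 456 K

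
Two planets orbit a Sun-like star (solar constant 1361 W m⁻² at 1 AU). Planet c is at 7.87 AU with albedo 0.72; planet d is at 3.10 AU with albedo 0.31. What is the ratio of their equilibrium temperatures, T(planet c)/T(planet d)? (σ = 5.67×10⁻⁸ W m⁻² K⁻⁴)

T₁/T₂ ≈ 0.501

T_eq = [S₀(1−A)/(4σd²)]^(1/4), so T ∝ (1−A)^(1/4) / √d.
T₁ = [1361×0.28/(4×5.67×10⁻⁸×7.87²)]^(1/4) = 72.17 K.
T₂ = [1361×0.69/(4×5.67×10⁻⁸×3.10²)]^(1/4) = 144.07 K.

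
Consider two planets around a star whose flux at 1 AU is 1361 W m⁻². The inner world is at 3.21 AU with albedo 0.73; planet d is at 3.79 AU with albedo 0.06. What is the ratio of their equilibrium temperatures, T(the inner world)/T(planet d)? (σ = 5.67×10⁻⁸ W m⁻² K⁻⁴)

T₁/T₂ ≈ 0.795

T_eq = [S₀(1−A)/(4σd²)]^(1/4), so T ∝ (1−A)^(1/4) / √d.
T₁ = [1361×0.27/(4×5.67×10⁻⁸×3.21²)]^(1/4) = 111.98 K.
T₂ = [1361×0.94/(4×5.67×10⁻⁸×3.79²)]^(1/4) = 140.77 K.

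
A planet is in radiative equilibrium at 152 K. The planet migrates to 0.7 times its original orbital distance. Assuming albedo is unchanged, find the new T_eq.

T_eq ∝ L^(1/4) · d^(−1/2).
T′ = 152 / 0.7^(1/2) = 182 K.

T_eq ≈ 182 K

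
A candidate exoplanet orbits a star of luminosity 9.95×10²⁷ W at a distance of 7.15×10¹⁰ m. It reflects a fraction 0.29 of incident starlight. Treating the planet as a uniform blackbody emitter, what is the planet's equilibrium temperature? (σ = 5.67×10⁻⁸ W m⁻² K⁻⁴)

T_eq ≈ 834 K

Flux: S = L/(4πd²) = 9.95×10²⁷/(4π×(7.15×10¹⁰)²) = 1.55×10⁵ W m⁻².
Energy balance: absorbed = emitted ⇒ πR²·S(1−A) = 4πR²·σT_eq⁴, so T_eq⁴ = S(1−A)/(4σ).
T_eq = [1.55×10⁵ × 0.71 / (4 × 5.67×10⁻⁸)]^(1/4) = (4.85×10¹¹)^(1/4) = 834 K.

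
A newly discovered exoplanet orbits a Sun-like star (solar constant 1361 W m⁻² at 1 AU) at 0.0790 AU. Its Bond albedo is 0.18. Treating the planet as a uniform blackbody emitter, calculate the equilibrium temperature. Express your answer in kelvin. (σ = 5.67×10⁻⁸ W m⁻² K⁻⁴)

T_eq ≈ 942 K

Flux at 0.0790 AU: S = 1361/0.0790² = 2.18×10⁵ W m⁻².
Energy balance: absorbed = emitted ⇒ πR²·S(1−A) = 4πR²·σT_eq⁴, so T_eq⁴ = S(1−A)/(4σ).
T_eq = [2.18×10⁵ × 0.82 / (4 × 5.67×10⁻⁸)]^(1/4) = (7.88×10¹¹)^(1/4) = 942 K.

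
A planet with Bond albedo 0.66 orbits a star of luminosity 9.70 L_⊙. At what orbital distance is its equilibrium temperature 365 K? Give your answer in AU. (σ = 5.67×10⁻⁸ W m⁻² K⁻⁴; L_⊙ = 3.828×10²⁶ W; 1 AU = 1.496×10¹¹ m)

L = 9.70 × 3.828×10²⁶ = 3.71×10²⁷ W.
From T_eq⁴ = L(1−A)/(16πσd²): d = √[L(1−A)/(16πσT_eq⁴)].
d = √[3.71×10²⁷ × 0.34 / (16π × 5.67×10⁻⁸ × (365)⁴)] = 1.58×10¹¹ m = 1.06 AU.

d ≈ 1.06 AU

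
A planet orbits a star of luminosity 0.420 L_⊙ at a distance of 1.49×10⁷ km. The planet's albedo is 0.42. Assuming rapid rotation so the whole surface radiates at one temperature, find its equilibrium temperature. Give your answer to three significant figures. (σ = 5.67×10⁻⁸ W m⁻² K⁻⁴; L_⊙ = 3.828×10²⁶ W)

d = 1.49×10⁷ km = 1.49×10¹⁰ m.
L = 0.420 × 3.828×10²⁶ = 1.61×10²⁶ W.
Flux: S = L/(4πd²) = 1.61×10²⁶/(4π×(1.49×10¹⁰)²) = 5.76×10⁴ W m⁻².
Energy balance: absorbed = emitted ⇒ πR²·S(1−A) = 4πR²·σT_eq⁴, so T_eq⁴ = S(1−A)/(4σ).
T_eq = [5.76×10⁴ × 0.58 / (4 × 5.67×10⁻⁸)]^(1/4) = (1.47×10¹¹)^(1/4) = 620 K.

T_eq ≈ 620 K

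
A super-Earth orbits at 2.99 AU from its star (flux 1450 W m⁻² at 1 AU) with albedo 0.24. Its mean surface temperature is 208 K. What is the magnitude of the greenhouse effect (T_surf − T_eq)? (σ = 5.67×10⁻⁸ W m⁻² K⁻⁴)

ΔT ≈ 55.3 K

S = 1450/2.99² = 162.2 W m⁻².
T_eq = [S(1−A)/(4σ)]^(1/4) = [162.2×0.76/(4×5.67×10⁻⁸)]^(1/4) = 152.7 K.
ΔT = T_surf − T_eq = 208 − 152.7.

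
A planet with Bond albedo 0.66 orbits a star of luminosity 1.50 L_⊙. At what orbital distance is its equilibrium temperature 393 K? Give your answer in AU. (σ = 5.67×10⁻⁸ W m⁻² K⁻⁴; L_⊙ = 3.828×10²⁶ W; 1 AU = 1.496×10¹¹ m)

L = 1.50 × 3.828×10²⁶ = 5.74×10²⁶ W.
From T_eq⁴ = L(1−A)/(16πσd²): d = √[L(1−A)/(16πσT_eq⁴)].
d = √[5.74×10²⁶ × 0.34 / (16π × 5.67×10⁻⁸ × (393)⁴)] = 5.36×10¹⁰ m = 0.358 AU.

d ≈ 0.358 AU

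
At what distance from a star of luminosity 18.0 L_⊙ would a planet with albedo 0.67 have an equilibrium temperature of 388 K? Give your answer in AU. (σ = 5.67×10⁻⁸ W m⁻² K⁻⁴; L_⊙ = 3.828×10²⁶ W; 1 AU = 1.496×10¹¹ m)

L = 18.0 × 3.828×10²⁶ = 6.89×10²⁷ W.
From T_eq⁴ = L(1−A)/(16πσd²): d = √[L(1−A)/(16πσT_eq⁴)].
d = √[6.89×10²⁷ × 0.33 / (16π × 5.67×10⁻⁸ × (388)⁴)] = 1.88×10¹¹ m = 1.25 AU.

d ≈ 1.25 AU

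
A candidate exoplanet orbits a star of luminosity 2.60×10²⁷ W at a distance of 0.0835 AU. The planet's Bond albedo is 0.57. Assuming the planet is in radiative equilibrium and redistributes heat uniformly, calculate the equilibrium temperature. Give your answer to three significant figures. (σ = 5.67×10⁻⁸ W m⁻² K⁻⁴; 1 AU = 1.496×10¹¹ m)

d = 0.0835 AU = 1.25×10¹⁰ m.
Flux: S = L/(4πd²) = 2.60×10²⁷/(4π×(1.25×10¹⁰)²) = 1.33×10⁶ W m⁻².
Energy balance: absorbed = emitted ⇒ πR²·S(1−A) = 4πR²·σT_eq⁴, so T_eq⁴ = S(1−A)/(4σ).
T_eq = [1.33×10⁶ × 0.43 / (4 × 5.67×10⁻⁸)]^(1/4) = (2.51×10¹²)^(1/4) = 1260 K.

T_eq ≈ 1260 K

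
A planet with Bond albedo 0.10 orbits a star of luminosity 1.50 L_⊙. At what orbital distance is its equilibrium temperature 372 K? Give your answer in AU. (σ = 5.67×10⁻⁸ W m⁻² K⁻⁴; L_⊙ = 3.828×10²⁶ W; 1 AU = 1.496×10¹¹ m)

d ≈ 0.650 AU

L = 1.50 × 3.828×10²⁶ = 5.74×10²⁶ W.
From T_eq⁴ = L(1−A)/(16πσd²): d = √[L(1−A)/(16πσT_eq⁴)].
d = √[5.74×10²⁶ × 0.90 / (16π × 5.67×10⁻⁸ × (372)⁴)] = 9.73×10¹⁰ m = 0.650 AU.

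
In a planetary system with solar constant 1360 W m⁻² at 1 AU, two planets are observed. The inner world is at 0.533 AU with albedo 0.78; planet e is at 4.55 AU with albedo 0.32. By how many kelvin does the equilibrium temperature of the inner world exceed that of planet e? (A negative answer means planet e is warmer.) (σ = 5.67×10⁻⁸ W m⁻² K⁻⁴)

T_eq = [S₀(1−A)/(4σd²)]^(1/4), so T ∝ (1−A)^(1/4) / √d.
T₁ = [1360×0.22/(4×5.67×10⁻⁸×0.533²)]^(1/4) = 261.05 K.
T₂ = [1360×0.68/(4×5.67×10⁻⁸×4.55²)]^(1/4) = 118.47 K.

ΔT ≈ 142.6 K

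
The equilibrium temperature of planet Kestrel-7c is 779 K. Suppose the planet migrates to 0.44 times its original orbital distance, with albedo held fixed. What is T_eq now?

T_eq ∝ L^(1/4) · d^(−1/2).
T′ = 779 / 0.44^(1/2) = 1170 K.

T_eq ≈ 1170 K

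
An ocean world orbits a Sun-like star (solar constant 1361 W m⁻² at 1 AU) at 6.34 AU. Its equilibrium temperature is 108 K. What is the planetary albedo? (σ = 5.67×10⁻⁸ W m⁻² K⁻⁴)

A ≈ 0.09

Flux at 6.34 AU: S = 1361/6.34² = 33.9 W m⁻².
From T_eq⁴ = S(1−A)/(4σ): 1−A = 4σT_eq⁴/S.
1−A = 4 × 5.67×10⁻⁸ × (108)⁴ / 33.9 = 0.911.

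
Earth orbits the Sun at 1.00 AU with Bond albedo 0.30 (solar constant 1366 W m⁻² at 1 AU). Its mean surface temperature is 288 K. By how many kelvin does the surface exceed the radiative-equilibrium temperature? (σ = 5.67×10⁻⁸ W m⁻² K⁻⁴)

S = 1366/1.00² = 1366 W m⁻².
T_eq = [S(1−A)/(4σ)]^(1/4) = [1366×0.70/(4×5.67×10⁻⁸)]^(1/4) = 254.8 K.
ΔT = T_surf − T_eq = 288 − 254.8.

ΔT ≈ 33.2 K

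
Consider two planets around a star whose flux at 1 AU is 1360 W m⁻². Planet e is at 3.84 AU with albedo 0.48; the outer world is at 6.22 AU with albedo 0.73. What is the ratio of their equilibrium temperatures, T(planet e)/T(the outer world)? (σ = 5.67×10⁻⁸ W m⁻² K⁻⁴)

T_eq = [S₀(1−A)/(4σd²)]^(1/4), so T ∝ (1−A)^(1/4) / √d.
T₁ = [1360×0.52/(4×5.67×10⁻⁸×3.84²)]^(1/4) = 120.59 K.
T₂ = [1360×0.27/(4×5.67×10⁻⁸×6.22²)]^(1/4) = 80.43 K.

T₁/T₂ ≈ 1.499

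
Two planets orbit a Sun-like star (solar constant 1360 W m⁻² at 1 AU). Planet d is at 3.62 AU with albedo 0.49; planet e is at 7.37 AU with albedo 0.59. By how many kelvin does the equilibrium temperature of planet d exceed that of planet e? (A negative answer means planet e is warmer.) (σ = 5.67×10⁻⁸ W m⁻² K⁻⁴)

T_eq = [S₀(1−A)/(4σd²)]^(1/4), so T ∝ (1−A)^(1/4) / √d.
T₁ = [1360×0.51/(4×5.67×10⁻⁸×3.62²)]^(1/4) = 123.60 K.
T₂ = [1360×0.41/(4×5.67×10⁻⁸×7.37²)]^(1/4) = 82.02 K.

ΔT ≈ 41.6 K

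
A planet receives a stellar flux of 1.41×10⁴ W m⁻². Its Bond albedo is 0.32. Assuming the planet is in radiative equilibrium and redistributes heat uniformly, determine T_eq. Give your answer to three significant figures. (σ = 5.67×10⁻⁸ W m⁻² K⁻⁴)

T_eq ≈ 453 K

Energy balance: absorbed = emitted ⇒ πR²·S(1−A) = 4πR²·σT_eq⁴, so T_eq⁴ = S(1−A)/(4σ).
T_eq = [1.41×10⁴ × 0.68 / (4 × 5.67×10⁻⁸)]^(1/4) = (4.23×10¹⁰)^(1/4) = 453 K.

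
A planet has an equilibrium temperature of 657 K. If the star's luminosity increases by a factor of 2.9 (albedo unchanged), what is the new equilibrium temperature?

T_eq ∝ L^(1/4) · d^(−1/2).
T′ = 657 × 2.9^(1/4) = 857 K.

T_eq ≈ 857 K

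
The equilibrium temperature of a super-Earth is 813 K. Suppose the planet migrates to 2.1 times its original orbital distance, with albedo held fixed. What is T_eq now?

T_eq ≈ 561 K

T_eq ∝ L^(1/4) · d^(−1/2).
T′ = 813 / 2.1^(1/2) = 561 K.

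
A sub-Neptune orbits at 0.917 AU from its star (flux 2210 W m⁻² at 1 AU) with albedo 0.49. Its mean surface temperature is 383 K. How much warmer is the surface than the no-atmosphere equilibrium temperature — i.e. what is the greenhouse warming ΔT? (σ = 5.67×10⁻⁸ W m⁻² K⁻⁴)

ΔT ≈ 105.7 K

S = 2210/0.917² = 2628 W m⁻².
T_eq = [S(1−A)/(4σ)]^(1/4) = [2628×0.51/(4×5.67×10⁻⁸)]^(1/4) = 277.3 K.
ΔT = T_surf − T_eq = 383 − 277.3.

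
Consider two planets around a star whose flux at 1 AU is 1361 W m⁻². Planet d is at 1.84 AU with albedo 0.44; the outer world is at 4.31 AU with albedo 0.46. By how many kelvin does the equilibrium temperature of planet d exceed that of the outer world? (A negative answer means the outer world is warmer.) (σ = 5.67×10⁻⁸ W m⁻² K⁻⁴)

T_eq = [S₀(1−A)/(4σd²)]^(1/4), so T ∝ (1−A)^(1/4) / √d.
T₁ = [1361×0.56/(4×5.67×10⁻⁸×1.84²)]^(1/4) = 177.50 K.
T₂ = [1361×0.54/(4×5.67×10⁻⁸×4.31²)]^(1/4) = 114.92 K.

ΔT ≈ 62.6 K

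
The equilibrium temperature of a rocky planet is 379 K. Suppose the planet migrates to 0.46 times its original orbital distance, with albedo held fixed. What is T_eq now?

T_eq ≈ 559 K

T_eq ∝ L^(1/4) · d^(−1/2).
T′ = 379 / 0.46^(1/2) = 559 K.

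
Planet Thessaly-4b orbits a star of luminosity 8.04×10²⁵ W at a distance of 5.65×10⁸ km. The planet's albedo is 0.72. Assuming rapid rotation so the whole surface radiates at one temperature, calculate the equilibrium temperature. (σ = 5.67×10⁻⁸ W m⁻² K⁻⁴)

T_eq ≈ 70.5 K

d = 5.65×10⁸ km = 5.65×10¹¹ m.
Flux: S = L/(4πd²) = 8.04×10²⁵/(4π×(5.65×10¹¹)²) = 20.0 W m⁻².
Energy balance: absorbed = emitted ⇒ πR²·S(1−A) = 4πR²·σT_eq⁴, so T_eq⁴ = S(1−A)/(4σ).
T_eq = [20.0 × 0.28 / (4 × 5.67×10⁻⁸)]^(1/4) = (2.47×10⁷)^(1/4) = 70.5 K.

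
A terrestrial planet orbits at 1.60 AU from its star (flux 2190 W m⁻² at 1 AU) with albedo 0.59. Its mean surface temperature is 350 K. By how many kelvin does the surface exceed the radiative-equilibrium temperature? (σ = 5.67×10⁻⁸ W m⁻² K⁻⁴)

S = 2190/1.60² = 855.5 W m⁻².
T_eq = [S(1−A)/(4σ)]^(1/4) = [855.5×0.41/(4×5.67×10⁻⁸)]^(1/4) = 198.3 K.
ΔT = T_surf − T_eq = 350 − 198.3.

ΔT ≈ 151.7 K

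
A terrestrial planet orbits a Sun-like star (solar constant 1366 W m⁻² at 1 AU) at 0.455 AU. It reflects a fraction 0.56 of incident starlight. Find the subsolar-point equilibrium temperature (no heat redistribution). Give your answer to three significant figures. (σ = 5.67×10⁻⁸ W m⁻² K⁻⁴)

T_ss ≈ 476 K

Flux at 0.455 AU: S = 1366/0.455² = 6600 W m⁻².
At the subsolar point the surface absorbs S(1−A) and emits σT⁴ per unit area — no factor of 4, since only the local patch is in balance.
T = [6600 × 0.44 / 5.67×10⁻⁸]^(1/4) = (5.12×10¹⁰)^(1/4) = 476 K.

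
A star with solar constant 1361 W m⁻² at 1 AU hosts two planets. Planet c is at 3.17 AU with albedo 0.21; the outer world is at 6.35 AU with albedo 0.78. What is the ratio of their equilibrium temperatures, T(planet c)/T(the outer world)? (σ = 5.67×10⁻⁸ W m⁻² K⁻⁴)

T_eq = [S₀(1−A)/(4σd²)]^(1/4), so T ∝ (1−A)^(1/4) / √d.
T₁ = [1361×0.79/(4×5.67×10⁻⁸×3.17²)]^(1/4) = 147.38 K.
T₂ = [1361×0.22/(4×5.67×10⁻⁸×6.35²)]^(1/4) = 75.64 K.

T₁/T₂ ≈ 1.948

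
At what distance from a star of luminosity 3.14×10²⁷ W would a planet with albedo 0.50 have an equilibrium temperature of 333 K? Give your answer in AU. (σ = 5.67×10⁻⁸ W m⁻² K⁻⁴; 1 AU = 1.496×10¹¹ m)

d ≈ 1.41 AU

From T_eq⁴ = L(1−A)/(16πσd²): d = √[L(1−A)/(16πσT_eq⁴)].
d = √[3.14×10²⁷ × 0.50 / (16π × 5.67×10⁻⁸ × (333)⁴)] = 2.12×10¹¹ m = 1.41 AU.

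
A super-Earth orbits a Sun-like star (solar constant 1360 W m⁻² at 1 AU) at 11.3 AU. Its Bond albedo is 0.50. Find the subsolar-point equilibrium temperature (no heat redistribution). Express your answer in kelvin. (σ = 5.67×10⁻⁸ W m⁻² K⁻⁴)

Flux at 11.3 AU: S = 1360/11.3² = 10.7 W m⁻².
At the subsolar point the surface absorbs S(1−A) and emits σT⁴ per unit area — no factor of 4, since only the local patch is in balance.
T = [10.7 × 0.50 / 5.67×10⁻⁸]^(1/4) = (9.39×10⁷)^(1/4) = 98.4 K.

T_ss ≈ 98.4 K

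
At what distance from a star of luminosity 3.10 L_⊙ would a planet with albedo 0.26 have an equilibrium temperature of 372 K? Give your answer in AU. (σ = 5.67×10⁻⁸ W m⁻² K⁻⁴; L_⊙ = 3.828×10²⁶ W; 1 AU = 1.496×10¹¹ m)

d ≈ 0.848 AU

L = 3.10 × 3.828×10²⁶ = 1.19×10²⁷ W.
From T_eq⁴ = L(1−A)/(16πσd²): d = √[L(1−A)/(16πσT_eq⁴)].
d = √[1.19×10²⁷ × 0.74 / (16π × 5.67×10⁻⁸ × (372)⁴)] = 1.27×10¹¹ m = 0.848 AU.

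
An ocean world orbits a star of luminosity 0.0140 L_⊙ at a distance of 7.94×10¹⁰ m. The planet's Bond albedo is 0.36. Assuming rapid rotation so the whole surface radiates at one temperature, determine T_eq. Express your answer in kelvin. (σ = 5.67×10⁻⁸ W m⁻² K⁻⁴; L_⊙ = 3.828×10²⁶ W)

L = 0.0140 × 3.828×10²⁶ = 5.36×10²⁴ W.
Flux: S = L/(4πd²) = 5.36×10²⁴/(4π×(7.94×10¹⁰)²) = 67.6 W m⁻².
Energy balance: absorbed = emitted ⇒ πR²·S(1−A) = 4πR²·σT_eq⁴, so T_eq⁴ = S(1−A)/(4σ).
T_eq = [67.6 × 0.64 / (4 × 5.67×10⁻⁸)]^(1/4) = (1.91×10⁸)^(1/4) = 118 K.

T_eq ≈ 118 K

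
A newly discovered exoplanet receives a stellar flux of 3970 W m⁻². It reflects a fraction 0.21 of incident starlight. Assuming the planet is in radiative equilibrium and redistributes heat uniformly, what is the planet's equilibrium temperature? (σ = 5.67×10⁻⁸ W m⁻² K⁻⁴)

Energy balance: absorbed = emitted ⇒ πR²·S(1−A) = 4πR²·σT_eq⁴, so T_eq⁴ = S(1−A)/(4σ).
T_eq = [3970 × 0.79 / (4 × 5.67×10⁻⁸)]^(1/4) = (1.38×10¹⁰)^(1/4) = 343 K.

T_eq ≈ 343 K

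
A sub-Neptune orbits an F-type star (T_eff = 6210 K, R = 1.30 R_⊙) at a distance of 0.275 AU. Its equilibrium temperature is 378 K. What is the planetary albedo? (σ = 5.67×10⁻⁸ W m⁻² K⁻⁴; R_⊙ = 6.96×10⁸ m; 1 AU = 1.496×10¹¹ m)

A ≈ 0.89

R_⋆ = 1.30 × 6.96×10⁸ = 9.05×10⁸ m.
d = 0.275 AU = 4.11×10¹⁰ m.
L = 4πR_⋆²σT_⋆⁴ = 4π(9.05×10⁸)² × 5.67×10⁻⁸ × (6210)⁴ = 8.67×10²⁶ W.
S = L/(4πd²) = 4.08×10⁴ W m⁻².
From T_eq⁴ = S(1−A)/(4σ): 1−A = 4σT_eq⁴/S.
1−A = 4 × 5.67×10⁻⁸ × (378)⁴ / 4.08×10⁴ = 0.114.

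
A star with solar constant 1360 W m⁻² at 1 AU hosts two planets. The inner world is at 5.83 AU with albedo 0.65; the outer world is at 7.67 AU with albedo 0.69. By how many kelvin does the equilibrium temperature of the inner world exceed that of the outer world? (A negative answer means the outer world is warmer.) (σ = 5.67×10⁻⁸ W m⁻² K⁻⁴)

T_eq = [S₀(1−A)/(4σd²)]^(1/4), so T ∝ (1−A)^(1/4) / √d.
T₁ = [1360×0.35/(4×5.67×10⁻⁸×5.83²)]^(1/4) = 88.65 K.
T₂ = [1360×0.31/(4×5.67×10⁻⁸×7.67²)]^(1/4) = 74.98 K.

ΔT ≈ 13.7 K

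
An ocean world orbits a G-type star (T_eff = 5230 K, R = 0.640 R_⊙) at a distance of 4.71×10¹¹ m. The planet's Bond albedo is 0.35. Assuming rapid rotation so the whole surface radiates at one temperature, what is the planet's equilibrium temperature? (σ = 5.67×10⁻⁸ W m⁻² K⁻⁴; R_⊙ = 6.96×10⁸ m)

T_eq ≈ 102 K

R_⋆ = 0.640 × 6.96×10⁸ = 4.45×10⁸ m.
L = 4πR_⋆²σT_⋆⁴ = 4π(4.45×10⁸)² × 5.67×10⁻⁸ × (5230)⁴ = 1.06×10²⁶ W.
S = L/(4πd²) = 37.9 W m⁻².
Energy balance: absorbed = emitted ⇒ πR²·S(1−A) = 4πR²·σT_eq⁴, so T_eq⁴ = S(1−A)/(4σ).
T_eq = [37.9 × 0.65 / (4 × 5.67×10⁻⁸)]^(1/4) = (1.09×10⁸)^(1/4) = 102 K.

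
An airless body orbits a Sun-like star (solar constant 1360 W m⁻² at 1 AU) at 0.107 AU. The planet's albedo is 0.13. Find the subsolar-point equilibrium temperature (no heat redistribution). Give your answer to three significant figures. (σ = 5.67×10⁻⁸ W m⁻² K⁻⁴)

T_ss ≈ 1160 K

Flux at 0.107 AU: S = 1360/0.107² = 1.19×10⁵ W m⁻².
At the subsolar point the surface absorbs S(1−A) and emits σT⁴ per unit area — no factor of 4, since only the local patch is in balance.
T = [1.19×10⁵ × 0.87 / 5.67×10⁻⁸]^(1/4) = (1.82×10¹²)^(1/4) = 1160 K.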